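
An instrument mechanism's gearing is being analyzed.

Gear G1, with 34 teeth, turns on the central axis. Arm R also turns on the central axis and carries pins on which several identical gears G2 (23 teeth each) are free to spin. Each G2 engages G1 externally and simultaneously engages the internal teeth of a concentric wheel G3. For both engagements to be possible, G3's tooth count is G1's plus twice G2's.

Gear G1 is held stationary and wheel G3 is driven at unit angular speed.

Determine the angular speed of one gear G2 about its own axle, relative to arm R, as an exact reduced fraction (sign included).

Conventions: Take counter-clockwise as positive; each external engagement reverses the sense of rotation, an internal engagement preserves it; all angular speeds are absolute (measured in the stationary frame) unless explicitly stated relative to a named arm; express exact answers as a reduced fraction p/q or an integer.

1360/1311

recognized (axles ride arm R): planetary set, 34/23/80 teeth
ring teeth: 34 + 2·23 = 80
34(ω_sun−ω_arm) = −80(ω_ring−ω_arm),  ω_sun = 0, ω_ring = 1
34(0−ω_arm) = −80(1−ω_arm)  ⇒  114·ω_arm = 80  ⇒  ω_arm = 40/57
sun–planet mesh: 34·(0−40/57) = −23·(ω_p−ω_arm)  ⇒  ω_p−ω_arm = 1360/1311
exact speed ratio = 1360/1311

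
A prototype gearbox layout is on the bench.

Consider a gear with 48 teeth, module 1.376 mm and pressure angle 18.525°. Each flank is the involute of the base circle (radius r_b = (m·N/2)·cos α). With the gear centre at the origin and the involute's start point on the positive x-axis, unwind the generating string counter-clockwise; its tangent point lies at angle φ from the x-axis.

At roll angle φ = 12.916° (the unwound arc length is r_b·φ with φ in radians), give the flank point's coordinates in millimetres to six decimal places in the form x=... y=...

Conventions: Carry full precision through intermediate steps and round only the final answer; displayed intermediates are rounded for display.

recognized (one wheel, involute flank): single-mesh tooth geometry, m = 1.376, N = 48
pitch radius r_p = m·N/2 = 1.376·48/2 = 33.024000
base radius r_b = r_p·cos α = 33.024000·cos 18.525° = 31.312865
roll angle φ = 12.916° = 0.22542673 rad
x = r_b·(cos φ + φ·sin φ) = 32.098402
y = r_b·(sin φ − φ·cos φ) = 0.118962

x=32.098402 y=0.118962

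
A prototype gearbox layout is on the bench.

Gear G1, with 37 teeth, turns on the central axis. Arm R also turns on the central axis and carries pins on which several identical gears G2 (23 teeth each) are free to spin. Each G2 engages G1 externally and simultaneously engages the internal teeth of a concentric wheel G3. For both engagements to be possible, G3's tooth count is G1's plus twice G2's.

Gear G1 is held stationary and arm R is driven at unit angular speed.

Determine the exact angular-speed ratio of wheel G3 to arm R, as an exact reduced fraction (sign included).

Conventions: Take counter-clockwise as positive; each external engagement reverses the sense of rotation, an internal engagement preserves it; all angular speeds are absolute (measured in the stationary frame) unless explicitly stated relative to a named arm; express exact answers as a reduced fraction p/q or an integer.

planetary set (37T centre, 23T on arm, 83T internal) — Willis relation
ring teeth: 37 + 2·23 = 83
37(ω_sun−ω_arm) = −83(ω_ring−ω_arm),  ω_sun = 0, ω_arm = 1
ω_ring = 1 − (37/83)(0−1) = 120/83
ω_out/ω_in = 120/83

120/83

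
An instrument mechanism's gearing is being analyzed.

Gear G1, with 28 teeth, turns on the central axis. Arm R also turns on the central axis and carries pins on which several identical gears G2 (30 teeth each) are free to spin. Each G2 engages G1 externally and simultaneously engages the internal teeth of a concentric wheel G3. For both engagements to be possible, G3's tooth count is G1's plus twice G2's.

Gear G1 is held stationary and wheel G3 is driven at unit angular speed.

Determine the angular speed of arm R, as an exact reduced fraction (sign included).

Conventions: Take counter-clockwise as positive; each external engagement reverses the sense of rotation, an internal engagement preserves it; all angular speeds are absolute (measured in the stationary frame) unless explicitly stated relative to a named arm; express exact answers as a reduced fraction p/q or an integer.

topology: planetary set — G1 28T / G2 30T / G3 88T, arm = carrier (Willis)
ring teeth: 28 + 2·30 = 88
28(ω_sun−ω_arm) = −88(ω_ring−ω_arm),  ω_sun = 0, ω_ring = 1
28(0−ω_arm) = −88(1−ω_arm)  ⇒  116·ω_arm = 88  ⇒  ω_arm = 22/29
exact speed ratio = 22/29

22/29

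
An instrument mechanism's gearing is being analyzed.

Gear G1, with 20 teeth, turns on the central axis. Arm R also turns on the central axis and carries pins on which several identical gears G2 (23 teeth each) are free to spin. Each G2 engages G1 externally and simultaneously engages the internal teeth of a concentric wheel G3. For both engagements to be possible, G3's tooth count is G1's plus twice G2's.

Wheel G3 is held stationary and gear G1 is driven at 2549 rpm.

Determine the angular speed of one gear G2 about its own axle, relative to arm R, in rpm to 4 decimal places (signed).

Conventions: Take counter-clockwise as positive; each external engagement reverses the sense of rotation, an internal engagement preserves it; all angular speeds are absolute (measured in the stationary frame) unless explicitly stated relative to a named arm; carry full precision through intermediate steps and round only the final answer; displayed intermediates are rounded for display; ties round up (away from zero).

recognized (axles ride arm R): planetary set, 20/23/66 teeth
normalise by the input: solve with ω_sun = 1, then scale by 2549 rpm
ring teeth: 20 + 2·23 = 66
20(ω_sun−ω_arm) = −66(ω_ring−ω_arm),  ω_ring = 0, ω_sun = 1
20(1−ω_arm) = −66(0−ω_arm)  ⇒  86·ω_arm = 20  ⇒  ω_arm = 10/43
sun–planet mesh: 20·(1−10/43) = −23·(ω_p−ω_arm)  ⇒  ω_p−ω_arm = -660/989
scale: ω_p−ω_arm = -660/989 × 2549 rpm = -1701.0516 rpm

-1701.0516 rpm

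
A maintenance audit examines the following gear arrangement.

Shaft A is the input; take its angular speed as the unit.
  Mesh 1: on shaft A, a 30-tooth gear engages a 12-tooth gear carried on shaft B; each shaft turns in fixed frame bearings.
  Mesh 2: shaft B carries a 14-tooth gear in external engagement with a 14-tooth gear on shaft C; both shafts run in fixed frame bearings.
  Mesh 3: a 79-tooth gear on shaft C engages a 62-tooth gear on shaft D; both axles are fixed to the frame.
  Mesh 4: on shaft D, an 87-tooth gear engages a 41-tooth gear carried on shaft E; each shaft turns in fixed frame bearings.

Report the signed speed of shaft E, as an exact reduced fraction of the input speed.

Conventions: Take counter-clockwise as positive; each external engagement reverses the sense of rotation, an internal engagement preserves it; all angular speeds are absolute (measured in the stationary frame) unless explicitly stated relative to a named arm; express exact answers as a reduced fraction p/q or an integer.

4-mesh fixed-axis compound train (all bearings frame-fixed)
mesh 1 [30T→12T]: |ω|/ω_in = 1×30/12 = 5/2, sense flips to −
mesh 2 [14T→14T]: |ω|/ω_in = (5/2)×14/14 = 5/2, sense flips to +
mesh 3 [79T→62T]: |ω|/ω_in = (5/2)×79/62 = 395/124, sense flips to −
mesh 4 [87T→41T]: |ω|/ω_in = (395/124)×87/41 = 34365/5084, sense flips to +
signed output speed (× input speed) = 34365/5084

34365/5084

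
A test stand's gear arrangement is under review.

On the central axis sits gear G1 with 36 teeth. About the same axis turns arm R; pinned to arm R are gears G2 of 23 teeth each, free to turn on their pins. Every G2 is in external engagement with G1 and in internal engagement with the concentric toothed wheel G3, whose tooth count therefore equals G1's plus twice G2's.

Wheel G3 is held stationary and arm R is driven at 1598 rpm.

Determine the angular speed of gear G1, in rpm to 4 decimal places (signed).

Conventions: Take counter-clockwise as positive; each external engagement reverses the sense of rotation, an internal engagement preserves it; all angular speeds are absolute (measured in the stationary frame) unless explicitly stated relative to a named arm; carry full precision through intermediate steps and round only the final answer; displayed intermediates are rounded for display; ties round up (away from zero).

+5237.8889 rpm

recognized (axles ride arm R): planetary set, 36/23/82 teeth
normalise by the input: solve with ω_arm = 1, then scale by 1598 rpm
ring teeth: 36 + 2·23 = 82
36(ω_sun−ω_arm) = −82(ω_ring−ω_arm),  ω_ring = 0, ω_arm = 1
ω_sun = 1 − (82/36)(0−1) = 59/18
scale: ω_sun = 59/18 × 1598 rpm = +5237.8889 rpm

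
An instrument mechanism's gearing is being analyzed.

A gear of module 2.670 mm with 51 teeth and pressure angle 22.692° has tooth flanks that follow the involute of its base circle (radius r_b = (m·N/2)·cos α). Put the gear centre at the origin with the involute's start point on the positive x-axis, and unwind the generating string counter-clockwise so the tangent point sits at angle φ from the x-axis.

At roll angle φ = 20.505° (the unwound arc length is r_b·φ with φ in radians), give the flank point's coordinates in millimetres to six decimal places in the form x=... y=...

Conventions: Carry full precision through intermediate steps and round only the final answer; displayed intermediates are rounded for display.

x=66.709373 y=0.947499

single-mesh involute tooth geometry (51T wheel at module 2.670)
pitch radius r_p = m·N/2 = 2.670·51/2 = 68.085000
base radius r_b = r_p·cos α = 68.085000·cos 22.692° = 62.814674
roll angle φ = 20.505° = 0.35787976 rad
x = r_b·(cos φ + φ·sin φ) = 66.709373
y = r_b·(sin φ − φ·cos φ) = 0.947499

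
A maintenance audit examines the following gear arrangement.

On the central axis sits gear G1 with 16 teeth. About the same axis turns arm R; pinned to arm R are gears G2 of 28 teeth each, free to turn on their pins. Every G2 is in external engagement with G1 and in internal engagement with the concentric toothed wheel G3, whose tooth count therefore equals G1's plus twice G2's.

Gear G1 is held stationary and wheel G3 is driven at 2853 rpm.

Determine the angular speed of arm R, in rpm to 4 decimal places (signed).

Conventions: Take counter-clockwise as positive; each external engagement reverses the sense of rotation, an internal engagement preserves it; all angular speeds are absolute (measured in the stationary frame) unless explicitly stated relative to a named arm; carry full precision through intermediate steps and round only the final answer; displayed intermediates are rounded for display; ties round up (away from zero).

+2334.2727 rpm

planetary set (16T centre, 28T on arm, 72T internal) — Willis relation
normalise by the input: solve with ω_ring = 1, then scale by 2853 rpm
ring teeth: 16 + 2·28 = 72
16(ω_sun−ω_arm) = −72(ω_ring−ω_arm),  ω_sun = 0, ω_ring = 1
16(0−ω_arm) = −72(1−ω_arm)  ⇒  88·ω_arm = 72  ⇒  ω_arm = 9/11
scale: ω_arm = 9/11 × 2853 rpm = +2334.2727 rpm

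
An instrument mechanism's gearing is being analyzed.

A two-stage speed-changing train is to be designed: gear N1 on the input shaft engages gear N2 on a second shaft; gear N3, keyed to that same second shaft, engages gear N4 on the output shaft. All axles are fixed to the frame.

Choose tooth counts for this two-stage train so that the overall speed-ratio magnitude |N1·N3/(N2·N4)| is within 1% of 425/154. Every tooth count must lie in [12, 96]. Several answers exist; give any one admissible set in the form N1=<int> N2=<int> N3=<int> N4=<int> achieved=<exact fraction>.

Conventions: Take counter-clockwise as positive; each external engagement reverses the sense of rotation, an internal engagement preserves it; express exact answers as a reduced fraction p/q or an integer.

class = fixed-axis compound train [2-stage, 425/154 wanted]
target = 425/154 in lowest terms: an exact hit needs N1·N3 = k·425 and N2·N4 = k·154 for one integer k, every count in [12, 96]; additionally prefer no 1:1 stage (N1 ≠ N2, N3 ≠ N4)
k = 1: no 1:1-free in-range split of k·425 and k·154 into factor pairs; take k = 2
k = 2: N1·N3 = 850 = 17·50, N2·N4 = 308 = 14·22
achieved = 17·50/(14·22) = 425/154; |achieved − target| = 0 ≤ 17/616 ✓

N1=17 N2=14 N3=50 N4=22 achieved=425/154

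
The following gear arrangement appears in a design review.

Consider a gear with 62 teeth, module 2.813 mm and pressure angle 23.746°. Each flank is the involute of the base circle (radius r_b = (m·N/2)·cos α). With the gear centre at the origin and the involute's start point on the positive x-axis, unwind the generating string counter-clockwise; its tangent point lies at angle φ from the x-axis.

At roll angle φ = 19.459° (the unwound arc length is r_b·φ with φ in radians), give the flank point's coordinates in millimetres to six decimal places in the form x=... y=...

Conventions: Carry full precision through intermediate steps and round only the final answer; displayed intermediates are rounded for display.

topology: single-mesh involute geometry — m = 2.813, N = 62
pitch radius r_p = m·N/2 = 2.813·62/2 = 87.203000
base radius r_b = r_p·cos α = 87.203000·cos 23.746° = 79.820359
roll angle φ = 19.459° = 0.33962362 rad
x = r_b·(cos φ + φ·sin φ) = 84.291870
y = r_b·(sin φ − φ·cos φ) = 1.030311

x=84.291870 y=1.030311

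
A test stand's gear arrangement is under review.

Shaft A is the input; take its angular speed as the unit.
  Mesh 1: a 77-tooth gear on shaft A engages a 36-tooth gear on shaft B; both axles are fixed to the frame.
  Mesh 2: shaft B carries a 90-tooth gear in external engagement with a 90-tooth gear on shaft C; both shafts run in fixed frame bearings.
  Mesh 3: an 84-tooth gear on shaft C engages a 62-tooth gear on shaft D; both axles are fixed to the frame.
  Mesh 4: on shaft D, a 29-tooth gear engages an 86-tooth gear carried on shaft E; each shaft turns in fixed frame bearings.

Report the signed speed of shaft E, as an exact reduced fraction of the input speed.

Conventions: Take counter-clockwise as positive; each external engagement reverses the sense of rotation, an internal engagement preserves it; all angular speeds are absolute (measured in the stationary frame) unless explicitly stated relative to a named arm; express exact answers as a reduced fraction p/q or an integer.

4-mesh fixed-axis compound train (all bearings frame-fixed)
mesh 1 [77T→36T]: |ω|/ω_in = 1×77/36 = 77/36, sense flips to −
mesh 2 [90T→90T]: |ω|/ω_in = (77/36)×90/90 = 77/36, sense flips to +
mesh 3 [84T→62T]: |ω|/ω_in = (77/36)×84/62 = 539/186, sense flips to −
mesh 4 [29T→86T]: |ω|/ω_in = (539/186)×29/86 = 15631/15996, sense flips to +
signed output speed (× input speed) = 15631/15996

15631/15996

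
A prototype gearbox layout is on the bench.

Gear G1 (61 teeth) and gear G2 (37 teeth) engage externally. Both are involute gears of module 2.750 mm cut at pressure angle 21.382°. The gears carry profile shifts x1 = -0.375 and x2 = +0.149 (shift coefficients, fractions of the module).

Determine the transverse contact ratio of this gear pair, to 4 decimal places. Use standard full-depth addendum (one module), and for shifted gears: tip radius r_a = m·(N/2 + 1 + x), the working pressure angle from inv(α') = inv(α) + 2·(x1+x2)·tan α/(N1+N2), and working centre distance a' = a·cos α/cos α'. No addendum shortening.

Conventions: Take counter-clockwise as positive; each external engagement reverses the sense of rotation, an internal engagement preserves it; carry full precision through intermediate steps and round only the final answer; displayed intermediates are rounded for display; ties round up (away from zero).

class = single-mesh tooth geometry [involute pair 61T × 37T, m = 2.750]
base radii: r_b1 = 78.101917, r_b2 = 47.373294
tip radii: r_a1 = 85.593750, r_a2 = 54.034750
inv(α') = inv(21.382°) + 2·(-0.375+0.149)·tan α/(61+37) = 0.01654120  ⇒  α' = 20.68227°
a' = a·cos α / cos α' = 134.7500·cos 21.382°/cos 20.68227° = 134.118706
action lengths: √(r_a1²−r_b1²) = 35.019717, √(r_a2²−r_b2²) = 25.990868
base pitch p_b = π·m·cos α = 8.044735
CR = (35.019717 + 25.990868 − 134.118706·sin 20.68227°)/8.044735 = 1.695747
contact ratio ≈ 1.6957

1.6957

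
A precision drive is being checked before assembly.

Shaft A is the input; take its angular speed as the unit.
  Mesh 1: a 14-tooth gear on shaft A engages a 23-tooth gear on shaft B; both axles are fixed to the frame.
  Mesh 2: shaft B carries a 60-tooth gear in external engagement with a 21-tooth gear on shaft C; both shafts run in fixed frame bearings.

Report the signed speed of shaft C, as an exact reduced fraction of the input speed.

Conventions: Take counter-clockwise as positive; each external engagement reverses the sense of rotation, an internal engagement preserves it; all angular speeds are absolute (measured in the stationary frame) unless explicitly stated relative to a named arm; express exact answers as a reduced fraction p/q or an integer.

40/23

2-mesh fixed-axis compound train (all bearings frame-fixed)
mesh 1 [14T→23T]: |ω|/ω_in = 1×14/23 = 14/23, sense flips to −
mesh 2 [60T→21T]: |ω|/ω_in = (14/23)×60/21 = 40/23, sense flips to +
signed output speed (× input speed) = 40/23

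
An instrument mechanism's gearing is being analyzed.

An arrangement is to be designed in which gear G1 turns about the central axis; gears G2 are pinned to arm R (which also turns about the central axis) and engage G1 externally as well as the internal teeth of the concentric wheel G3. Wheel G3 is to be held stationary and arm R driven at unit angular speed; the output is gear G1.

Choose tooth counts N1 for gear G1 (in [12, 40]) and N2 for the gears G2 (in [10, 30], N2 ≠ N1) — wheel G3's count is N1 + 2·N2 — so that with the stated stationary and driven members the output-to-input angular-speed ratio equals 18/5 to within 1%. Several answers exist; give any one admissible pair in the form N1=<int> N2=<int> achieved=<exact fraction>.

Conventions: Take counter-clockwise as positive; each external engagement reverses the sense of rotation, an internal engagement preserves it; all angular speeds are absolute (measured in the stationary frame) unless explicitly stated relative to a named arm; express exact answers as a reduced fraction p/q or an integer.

topology: planetary set — design target 18/5, arm = carrier (Willis)
Willis with ω_ring = 0: ω_sun/ω_arm = (N1+N3)/N1; set equal to 18/5  ⇒  N3/N1 = 18/5 − 1 = 13/5
N3 = N1 + 2·N2  ⇒  N2/N1 = (N3/N1 − 1)/2 = (13/5 − 1)/2 = 4/5
smallest multiple with N1 ≥ 12 and N2 ≥ 10: k = 3  ⇒  N1 = 3·5 = 15, N2 = 3·4 = 12 (N1 ≤ 40, N2 ≤ 30, N2 ≠ N1 ✓), N3 = 15 + 2·12 = 39
check: (N1+N3)/N1 with N1 = 15, N3 = 39 gives 18/5; |achieved − target| = 0 ≤ 9/250 ✓

N1=15 N2=12 achieved=18/5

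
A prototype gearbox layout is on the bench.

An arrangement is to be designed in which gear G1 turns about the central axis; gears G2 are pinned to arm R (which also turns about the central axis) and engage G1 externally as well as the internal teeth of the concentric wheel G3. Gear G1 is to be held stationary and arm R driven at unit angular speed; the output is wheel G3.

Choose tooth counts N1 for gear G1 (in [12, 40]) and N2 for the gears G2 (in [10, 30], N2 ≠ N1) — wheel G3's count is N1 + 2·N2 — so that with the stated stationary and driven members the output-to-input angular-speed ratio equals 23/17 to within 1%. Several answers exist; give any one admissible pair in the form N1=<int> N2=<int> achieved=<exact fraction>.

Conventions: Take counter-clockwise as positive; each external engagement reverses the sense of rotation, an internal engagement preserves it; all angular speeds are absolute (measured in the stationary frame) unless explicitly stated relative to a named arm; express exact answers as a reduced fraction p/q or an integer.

N1=12 N2=11 achieved=23/17

class = planetary set [ratio 23/17 wanted; Willis about the carrier]
Willis with ω_sun = 0: ω_ring/ω_arm = (N1+N3)/N3; set equal to 23/17  ⇒  N3/N1 = 1/(23/17 − 1) = 17/6
N3 = N1 + 2·N2  ⇒  N2/N1 = (N3/N1 − 1)/2 = (17/6 − 1)/2 = 11/12
smallest multiple with N1 ≥ 12 and N2 ≥ 10: k = 1  ⇒  N1 = 1·12 = 12, N2 = 1·11 = 11 (N1 ≤ 40, N2 ≤ 30, N2 ≠ N1 ✓), N3 = 12 + 2·11 = 34
check: (N1+N3)/N3 with N1 = 12, N3 = 34 gives 23/17; |achieved − target| = 0 ≤ 23/1700 ✓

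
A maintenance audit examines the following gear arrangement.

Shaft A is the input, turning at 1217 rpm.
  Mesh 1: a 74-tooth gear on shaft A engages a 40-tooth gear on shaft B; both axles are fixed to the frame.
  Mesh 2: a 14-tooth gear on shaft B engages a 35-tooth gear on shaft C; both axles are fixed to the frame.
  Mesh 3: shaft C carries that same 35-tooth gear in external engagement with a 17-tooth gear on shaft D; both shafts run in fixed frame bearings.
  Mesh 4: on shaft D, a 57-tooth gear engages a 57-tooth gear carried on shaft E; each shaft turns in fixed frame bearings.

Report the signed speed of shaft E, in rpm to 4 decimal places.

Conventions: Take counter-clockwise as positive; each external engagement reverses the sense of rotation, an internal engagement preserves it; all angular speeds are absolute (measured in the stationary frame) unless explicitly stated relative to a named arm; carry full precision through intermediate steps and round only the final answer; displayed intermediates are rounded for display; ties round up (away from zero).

+1854.1353 rpm

4-mesh fixed-axis compound train (all bearings frame-fixed)
mesh 1 [74T→40T]: ω = 1217.0000×74/40 = 2251.4500 rpm, sense flips to −
mesh 2 [14T→35T]: ω = 2251.4500×14/35 = 900.5800 rpm, sense flips to +
mesh 3 [35T→17T]: ω = 900.5800×35/17 = 1854.1353 rpm, sense flips to −
mesh 4 [57T→57T]: ω = 1854.1353×57/57 = 1854.1353 rpm, sense flips to +
signed output speed = +1854.1353 rpm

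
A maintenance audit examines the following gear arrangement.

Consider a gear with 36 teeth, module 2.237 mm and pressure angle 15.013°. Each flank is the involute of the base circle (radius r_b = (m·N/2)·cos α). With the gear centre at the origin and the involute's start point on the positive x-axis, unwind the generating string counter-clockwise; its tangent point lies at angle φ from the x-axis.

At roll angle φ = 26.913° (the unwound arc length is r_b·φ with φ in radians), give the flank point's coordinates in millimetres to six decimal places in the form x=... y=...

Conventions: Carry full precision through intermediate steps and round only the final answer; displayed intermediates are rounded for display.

x=42.948299 y=1.314136

recognized (one wheel, involute flank): single-mesh tooth geometry, m = 2.237, N = 36
pitch radius r_p = m·N/2 = 2.237·36/2 = 40.266000
base radius r_b = r_p·cos α = 40.266000·cos 15.013° = 38.891604
roll angle φ = 26.913° = 0.46972046 rad
x = r_b·(cos φ + φ·sin φ) = 42.948299
y = r_b·(sin φ − φ·cos φ) = 1.314136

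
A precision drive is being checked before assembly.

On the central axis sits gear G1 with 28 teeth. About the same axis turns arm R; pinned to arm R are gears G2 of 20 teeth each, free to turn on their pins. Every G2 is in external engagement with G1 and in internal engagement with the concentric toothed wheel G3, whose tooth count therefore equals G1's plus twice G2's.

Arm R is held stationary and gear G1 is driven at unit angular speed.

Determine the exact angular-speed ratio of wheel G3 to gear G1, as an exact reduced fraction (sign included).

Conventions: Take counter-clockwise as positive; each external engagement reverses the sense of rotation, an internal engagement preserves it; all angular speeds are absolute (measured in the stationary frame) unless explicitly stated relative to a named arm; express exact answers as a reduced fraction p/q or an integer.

planetary set (28T centre, 20T on arm, 68T internal) — Willis relation
ring teeth: 28 + 2·20 = 68
28(ω_sun−ω_arm) = −68(ω_ring−ω_arm),  ω_arm = 0, ω_sun = 1
ω_ring = 0 − (28/68)(1−0) = -7/17
ω_out/ω_in = -7/17

-7/17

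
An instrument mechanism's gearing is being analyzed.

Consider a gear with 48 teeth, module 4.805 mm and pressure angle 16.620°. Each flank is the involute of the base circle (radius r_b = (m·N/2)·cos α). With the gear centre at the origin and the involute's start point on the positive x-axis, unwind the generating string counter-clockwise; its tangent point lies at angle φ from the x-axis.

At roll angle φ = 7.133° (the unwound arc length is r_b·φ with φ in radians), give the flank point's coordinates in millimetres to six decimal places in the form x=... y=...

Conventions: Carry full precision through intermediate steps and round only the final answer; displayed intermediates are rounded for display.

x=111.355266 y=0.070962

topology: single-mesh involute geometry — m = 4.805, N = 48
pitch radius r_p = m·N/2 = 4.805·48/2 = 115.320000
base radius r_b = r_p·cos α = 115.320000·cos 16.620° = 110.502252
roll angle φ = 7.133° = 0.12449434 rad
x = r_b·(cos φ + φ·sin φ) = 111.355266
y = r_b·(sin φ − φ·cos φ) = 0.070962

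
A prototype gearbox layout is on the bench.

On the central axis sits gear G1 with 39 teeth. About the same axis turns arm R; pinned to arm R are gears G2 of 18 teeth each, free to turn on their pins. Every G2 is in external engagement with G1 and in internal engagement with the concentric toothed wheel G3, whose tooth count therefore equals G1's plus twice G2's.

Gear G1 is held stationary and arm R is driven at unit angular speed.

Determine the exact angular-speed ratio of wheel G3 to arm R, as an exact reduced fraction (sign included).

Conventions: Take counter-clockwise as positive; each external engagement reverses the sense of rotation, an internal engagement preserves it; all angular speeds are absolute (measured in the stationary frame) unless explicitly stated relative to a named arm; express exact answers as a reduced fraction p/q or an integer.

38/25

topology: planetary set — G1 39T / G2 18T / G3 75T, arm = carrier (Willis)
ring teeth: 39 + 2·18 = 75
39(ω_sun−ω_arm) = −75(ω_ring−ω_arm),  ω_sun = 0, ω_arm = 1
ω_ring = 1 − (39/75)(0−1) = 38/25
ω_out/ω_in = 38/25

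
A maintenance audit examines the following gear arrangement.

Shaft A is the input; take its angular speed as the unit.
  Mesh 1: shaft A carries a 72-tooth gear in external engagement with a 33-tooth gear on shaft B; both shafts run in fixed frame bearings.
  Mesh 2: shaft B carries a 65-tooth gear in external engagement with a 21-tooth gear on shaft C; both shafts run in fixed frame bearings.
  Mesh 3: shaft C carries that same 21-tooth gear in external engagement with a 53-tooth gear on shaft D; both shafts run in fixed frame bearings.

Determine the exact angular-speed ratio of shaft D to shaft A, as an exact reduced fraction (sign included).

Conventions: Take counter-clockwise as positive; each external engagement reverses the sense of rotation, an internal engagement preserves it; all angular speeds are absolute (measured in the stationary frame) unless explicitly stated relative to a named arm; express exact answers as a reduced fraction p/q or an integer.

-1560/583

class = fixed-axis compound train [3 meshes; 3 ratios multiply, 3 sense flips]
mesh 1 [72T→33T]: running ratio 24/11, sense −
mesh 2 [65T→21T]: running ratio 520/77, sense +
mesh 3 [21T→53T]: running ratio 1560/583, sense −
ω_out/ω_in = -1560/583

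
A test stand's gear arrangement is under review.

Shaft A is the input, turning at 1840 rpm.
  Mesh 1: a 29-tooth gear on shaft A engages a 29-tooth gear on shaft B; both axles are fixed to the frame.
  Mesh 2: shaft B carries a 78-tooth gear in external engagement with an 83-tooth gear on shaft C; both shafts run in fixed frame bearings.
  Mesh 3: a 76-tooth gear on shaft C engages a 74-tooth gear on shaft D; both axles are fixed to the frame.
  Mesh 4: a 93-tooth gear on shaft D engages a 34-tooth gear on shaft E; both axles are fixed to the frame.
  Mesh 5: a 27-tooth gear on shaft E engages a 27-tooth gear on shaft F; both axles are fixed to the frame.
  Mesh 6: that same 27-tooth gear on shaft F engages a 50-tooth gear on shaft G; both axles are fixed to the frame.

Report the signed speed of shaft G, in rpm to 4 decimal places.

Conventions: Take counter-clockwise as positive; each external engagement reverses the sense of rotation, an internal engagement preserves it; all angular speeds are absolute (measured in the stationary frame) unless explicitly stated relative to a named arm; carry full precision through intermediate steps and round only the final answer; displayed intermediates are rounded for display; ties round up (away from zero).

+2623.0949 rpm

topology: fixed-axis compound train — 6 meshes, A→G
mesh 1 [29T→29T]: ω = 1840.0000×29/29 = 1840.0000 rpm, sense flips to −
mesh 2 [78T→83T]: ω = 1840.0000×78/83 = 1729.1566 rpm, sense flips to +
mesh 3 [76T→74T]: ω = 1729.1566×76/74 = 1775.8906 rpm, sense flips to −
mesh 4 [93T→34T]: ω = 1775.8906×93/34 = 4857.5831 rpm, sense flips to +
mesh 5 [27T→27T]: ω = 4857.5831×27/27 = 4857.5831 rpm, sense flips to −
mesh 6 [27T→50T]: ω = 4857.5831×27/50 = 2623.0949 rpm, sense flips to +
signed output speed = +2623.0949 rpm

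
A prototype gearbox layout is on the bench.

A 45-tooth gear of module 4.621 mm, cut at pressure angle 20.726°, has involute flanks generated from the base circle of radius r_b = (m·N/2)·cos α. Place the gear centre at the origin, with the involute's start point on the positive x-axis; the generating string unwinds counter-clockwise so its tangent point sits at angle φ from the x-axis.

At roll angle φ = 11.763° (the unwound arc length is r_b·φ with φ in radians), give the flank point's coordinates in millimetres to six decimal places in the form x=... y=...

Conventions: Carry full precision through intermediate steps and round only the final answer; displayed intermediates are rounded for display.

x=99.271604 y=0.279316

recognized (one wheel, involute flank): single-mesh tooth geometry, m = 4.621, N = 45
pitch radius r_p = m·N/2 = 4.621·45/2 = 103.972500
base radius r_b = r_p·cos α = 103.972500·cos 20.726° = 97.243767
roll angle φ = 11.763° = 0.20530308 rad
x = r_b·(cos φ + φ·sin φ) = 99.271604
y = r_b·(sin φ − φ·cos φ) = 0.279316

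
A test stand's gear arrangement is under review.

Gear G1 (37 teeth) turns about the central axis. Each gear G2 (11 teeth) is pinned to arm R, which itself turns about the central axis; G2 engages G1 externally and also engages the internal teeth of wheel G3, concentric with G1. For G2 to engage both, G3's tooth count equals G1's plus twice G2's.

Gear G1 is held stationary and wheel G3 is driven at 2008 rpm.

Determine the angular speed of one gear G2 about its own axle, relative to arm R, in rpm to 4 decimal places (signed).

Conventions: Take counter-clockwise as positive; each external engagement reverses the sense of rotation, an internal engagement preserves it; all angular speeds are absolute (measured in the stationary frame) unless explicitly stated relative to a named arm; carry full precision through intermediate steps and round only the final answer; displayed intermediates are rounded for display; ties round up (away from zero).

+4151.0076 rpm

planetary set (37T centre, 11T on arm, 59T internal) — Willis relation
normalise by the input: solve with ω_ring = 1, then scale by 2008 rpm
ring teeth: 37 + 2·11 = 59
37(ω_sun−ω_arm) = −59(ω_ring−ω_arm),  ω_sun = 0, ω_ring = 1
37(0−ω_arm) = −59(1−ω_arm)  ⇒  96·ω_arm = 59  ⇒  ω_arm = 59/96
sun–planet mesh: 37·(0−59/96) = −11·(ω_p−ω_arm)  ⇒  ω_p−ω_arm = 2183/1056
scale: ω_p−ω_arm = 2183/1056 × 2008 rpm = +4151.0076 rpm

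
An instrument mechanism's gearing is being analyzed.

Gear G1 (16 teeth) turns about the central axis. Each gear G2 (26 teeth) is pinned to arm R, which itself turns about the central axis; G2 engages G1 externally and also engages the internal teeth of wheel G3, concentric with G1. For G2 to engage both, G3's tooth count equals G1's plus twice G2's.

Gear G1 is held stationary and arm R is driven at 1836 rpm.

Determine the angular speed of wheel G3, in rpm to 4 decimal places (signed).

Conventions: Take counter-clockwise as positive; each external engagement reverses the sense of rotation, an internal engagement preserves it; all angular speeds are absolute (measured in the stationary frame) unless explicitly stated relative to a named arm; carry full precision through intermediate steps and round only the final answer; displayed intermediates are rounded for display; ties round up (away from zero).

+2268.0000 rpm

topology: planetary set — G1 16T / G2 26T / G3 68T, arm = carrier (Willis)
normalise by the input: solve with ω_arm = 1, then scale by 1836 rpm
ring teeth: 16 + 2·26 = 68
16(ω_sun−ω_arm) = −68(ω_ring−ω_arm),  ω_sun = 0, ω_arm = 1
ω_ring = 1 − (16/68)(0−1) = 21/17
scale: ω_ring = 21/17 × 1836 rpm = +2268.0000 rpm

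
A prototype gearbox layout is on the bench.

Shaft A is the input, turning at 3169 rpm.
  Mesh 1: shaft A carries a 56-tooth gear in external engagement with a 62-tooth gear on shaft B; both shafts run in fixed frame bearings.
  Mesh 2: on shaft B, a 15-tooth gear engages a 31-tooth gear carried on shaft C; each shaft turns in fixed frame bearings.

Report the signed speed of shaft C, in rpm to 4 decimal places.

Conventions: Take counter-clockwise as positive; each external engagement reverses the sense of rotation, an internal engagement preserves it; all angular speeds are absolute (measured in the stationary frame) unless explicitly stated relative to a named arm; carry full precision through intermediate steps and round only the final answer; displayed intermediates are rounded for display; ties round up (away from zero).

topology: fixed-axis compound train — 2 meshes, A→C
mesh 1 [56T→62T]: ω = 3169.0000×56/62 = 2862.3226 rpm, sense flips to −
mesh 2 [15T→31T]: ω = 2862.3226×15/31 = 1384.9948 rpm, sense flips to +
signed output speed = +1384.9948 rpm

+1384.9948 rpm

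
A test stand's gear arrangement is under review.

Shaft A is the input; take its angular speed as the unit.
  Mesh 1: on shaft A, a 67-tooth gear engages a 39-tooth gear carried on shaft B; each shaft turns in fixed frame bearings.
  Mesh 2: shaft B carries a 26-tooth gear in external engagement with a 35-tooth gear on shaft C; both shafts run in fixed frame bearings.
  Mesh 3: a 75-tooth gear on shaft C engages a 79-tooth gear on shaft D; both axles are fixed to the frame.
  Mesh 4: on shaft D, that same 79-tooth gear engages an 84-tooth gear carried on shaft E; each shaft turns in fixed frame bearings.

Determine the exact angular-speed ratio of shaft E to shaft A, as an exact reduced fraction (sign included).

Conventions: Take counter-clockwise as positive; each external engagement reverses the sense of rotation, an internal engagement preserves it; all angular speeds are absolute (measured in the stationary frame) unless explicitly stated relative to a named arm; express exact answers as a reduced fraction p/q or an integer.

class = fixed-axis compound train [4 meshes; 4 ratios multiply, 4 sense flips]
mesh 1 [67T→39T]: running ratio 67/39, sense −
mesh 2 [26T→35T]: running ratio 134/105, sense +
mesh 3 [75T→79T]: running ratio 670/553, sense −
mesh 4 [79T→84T]: running ratio 335/294, sense +
ω_out/ω_in = 335/294

335/294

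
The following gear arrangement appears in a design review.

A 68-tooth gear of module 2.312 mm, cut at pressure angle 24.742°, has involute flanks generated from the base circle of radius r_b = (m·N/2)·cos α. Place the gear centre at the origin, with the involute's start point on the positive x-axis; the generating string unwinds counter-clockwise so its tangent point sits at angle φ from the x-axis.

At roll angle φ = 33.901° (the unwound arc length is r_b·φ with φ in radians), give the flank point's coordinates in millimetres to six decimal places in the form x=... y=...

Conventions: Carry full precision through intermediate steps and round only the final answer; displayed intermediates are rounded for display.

recognized (one wheel, involute flank): single-mesh tooth geometry, m = 2.312, N = 68
pitch radius r_p = m·N/2 = 2.312·68/2 = 78.608000
base radius r_b = r_p·cos α = 78.608000·cos 24.742° = 71.391913
roll angle φ = 33.901° = 0.59168407 rad
x = r_b·(cos φ + φ·sin φ) = 82.816048
y = r_b·(sin φ − φ·cos φ) = 4.759007

x=82.816048 y=4.759007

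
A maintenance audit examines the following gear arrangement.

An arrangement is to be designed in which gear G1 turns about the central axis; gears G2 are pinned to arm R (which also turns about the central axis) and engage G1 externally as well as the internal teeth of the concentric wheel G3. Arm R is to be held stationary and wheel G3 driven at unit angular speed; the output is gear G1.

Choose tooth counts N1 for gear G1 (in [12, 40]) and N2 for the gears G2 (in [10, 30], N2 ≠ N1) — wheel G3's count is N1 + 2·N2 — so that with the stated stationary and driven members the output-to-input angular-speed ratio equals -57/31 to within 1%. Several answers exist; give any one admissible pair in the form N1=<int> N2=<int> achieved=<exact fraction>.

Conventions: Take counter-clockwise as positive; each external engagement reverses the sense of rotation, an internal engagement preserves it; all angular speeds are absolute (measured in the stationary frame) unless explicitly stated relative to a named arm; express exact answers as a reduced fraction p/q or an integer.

N1=31 N2=13 achieved=-57/31

topology: planetary set — design target -57/31, arm = carrier (Willis)
Willis with ω_arm = 0: ω_sun/ω_ring = −N3/N1; set equal to -57/31  ⇒  N3/N1 = −(-57/31) = 57/31
N3 = N1 + 2·N2  ⇒  N2/N1 = (N3/N1 − 1)/2 = (57/31 − 1)/2 = 13/31
smallest multiple with N1 ≥ 12 and N2 ≥ 10: k = 1  ⇒  N1 = 1·31 = 31, N2 = 1·13 = 13 (N1 ≤ 40, N2 ≤ 30, N2 ≠ N1 ✓), N3 = 31 + 2·13 = 57
check: −N3/N1 with N1 = 31, N3 = 57 gives -57/31; |achieved − target| = 0 ≤ 57/3100 ✓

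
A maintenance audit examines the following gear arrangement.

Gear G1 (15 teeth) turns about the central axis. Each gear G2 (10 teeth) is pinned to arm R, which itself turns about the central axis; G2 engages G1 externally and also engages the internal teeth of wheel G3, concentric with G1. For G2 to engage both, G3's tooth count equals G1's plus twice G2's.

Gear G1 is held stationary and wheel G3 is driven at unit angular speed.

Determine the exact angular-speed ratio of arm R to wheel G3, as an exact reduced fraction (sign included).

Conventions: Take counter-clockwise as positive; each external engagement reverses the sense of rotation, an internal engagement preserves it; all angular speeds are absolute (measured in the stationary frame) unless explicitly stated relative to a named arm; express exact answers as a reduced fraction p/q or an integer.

7/10

recognized (axles ride arm R): planetary set, 15/10/35 teeth
ring teeth: 15 + 2·10 = 35
15(ω_sun−ω_arm) = −35(ω_ring−ω_arm),  ω_sun = 0, ω_ring = 1
15(0−ω_arm) = −35(1−ω_arm)  ⇒  50·ω_arm = 35  ⇒  ω_arm = 7/10
ω_out/ω_in = 7/10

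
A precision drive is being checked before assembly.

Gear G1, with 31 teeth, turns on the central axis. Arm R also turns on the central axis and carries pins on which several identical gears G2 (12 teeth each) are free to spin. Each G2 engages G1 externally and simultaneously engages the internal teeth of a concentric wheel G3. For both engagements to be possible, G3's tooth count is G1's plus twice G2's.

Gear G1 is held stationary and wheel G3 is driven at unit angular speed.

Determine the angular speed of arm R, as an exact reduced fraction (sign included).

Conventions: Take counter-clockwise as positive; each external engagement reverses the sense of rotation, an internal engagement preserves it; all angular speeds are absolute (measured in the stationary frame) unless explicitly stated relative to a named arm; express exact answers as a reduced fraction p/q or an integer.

55/86

planetary set (31T centre, 12T on arm, 55T internal) — Willis relation
ring teeth: 31 + 2·12 = 55
31(ω_sun−ω_arm) = −55(ω_ring−ω_arm),  ω_sun = 0, ω_ring = 1
31(0−ω_arm) = −55(1−ω_arm)  ⇒  86·ω_arm = 55  ⇒  ω_arm = 55/86
exact speed ratio = 55/86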